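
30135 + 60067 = 90202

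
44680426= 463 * 96502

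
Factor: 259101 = 3^2*28789^1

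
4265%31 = 18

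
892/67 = 13 + 21/67=13.31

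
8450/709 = 11 + 651/709 = 11.92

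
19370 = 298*65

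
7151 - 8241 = -1090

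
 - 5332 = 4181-9513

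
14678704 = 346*42424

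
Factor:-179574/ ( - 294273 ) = 346/567=2^1*3^(-4)*7^( - 1) * 173^1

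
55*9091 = 500005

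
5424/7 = 774 + 6/7  =  774.86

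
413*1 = 413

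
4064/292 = 13 + 67/73 = 13.92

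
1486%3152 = 1486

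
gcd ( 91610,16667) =1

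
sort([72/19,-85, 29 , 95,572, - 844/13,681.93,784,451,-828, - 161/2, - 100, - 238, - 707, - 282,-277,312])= [ - 828, - 707, - 282,  -  277,- 238, - 100, - 85, - 161/2,  -  844/13,  72/19, 29,  95, 312,451,572,  681.93 , 784]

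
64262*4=257048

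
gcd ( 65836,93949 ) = 1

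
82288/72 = 1142+8/9 = 1142.89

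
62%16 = 14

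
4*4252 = 17008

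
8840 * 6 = 53040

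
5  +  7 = 12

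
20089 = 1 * 20089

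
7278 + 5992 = 13270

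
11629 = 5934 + 5695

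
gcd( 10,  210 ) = 10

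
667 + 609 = 1276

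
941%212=93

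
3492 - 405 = 3087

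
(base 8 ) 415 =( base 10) 269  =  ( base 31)8l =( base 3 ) 100222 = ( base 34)7v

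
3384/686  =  1692/343=4.93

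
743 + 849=1592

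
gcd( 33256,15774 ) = 2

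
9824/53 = 9824/53  =  185.36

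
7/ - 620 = -7/620 = -0.01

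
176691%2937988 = 176691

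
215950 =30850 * 7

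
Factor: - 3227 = -7^1* 461^1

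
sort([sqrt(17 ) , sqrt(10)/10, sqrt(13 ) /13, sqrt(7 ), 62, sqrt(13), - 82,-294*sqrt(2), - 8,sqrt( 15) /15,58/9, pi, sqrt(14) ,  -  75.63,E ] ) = [ - 294*sqrt( 2), - 82, - 75.63, - 8,sqrt( 15 ) /15, sqrt( 13 )/13 , sqrt ( 10) /10,  sqrt( 7), E , pi, sqrt( 13 ),sqrt( 14), sqrt(17), 58/9, 62 ]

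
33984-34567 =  - 583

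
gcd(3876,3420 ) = 228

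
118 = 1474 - 1356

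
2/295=2/295=0.01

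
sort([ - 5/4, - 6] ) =[ - 6, - 5/4] 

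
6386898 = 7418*861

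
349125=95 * 3675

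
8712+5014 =13726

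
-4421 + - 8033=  -12454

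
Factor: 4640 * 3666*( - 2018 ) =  -34326664320 = - 2^7*3^1*5^1*13^1*29^1 * 47^1*1009^1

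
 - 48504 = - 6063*8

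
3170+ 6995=10165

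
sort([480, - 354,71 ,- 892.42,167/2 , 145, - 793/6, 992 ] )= [ - 892.42, - 354, - 793/6,71,167/2,  145,480, 992 ]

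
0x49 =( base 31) 2b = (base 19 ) 3G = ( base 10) 73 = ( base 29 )2F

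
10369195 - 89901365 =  - 79532170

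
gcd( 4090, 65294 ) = 2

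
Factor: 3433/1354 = 2^( - 1 )*677^( - 1)* 3433^1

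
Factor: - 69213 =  - 3^1*23071^1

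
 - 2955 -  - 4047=1092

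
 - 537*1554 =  - 834498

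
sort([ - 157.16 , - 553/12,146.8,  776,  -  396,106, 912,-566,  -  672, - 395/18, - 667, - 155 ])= [ - 672, - 667, - 566, - 396 ,-157.16 ,-155,-553/12, - 395/18,106,146.8,  776 , 912] 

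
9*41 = 369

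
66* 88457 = 5838162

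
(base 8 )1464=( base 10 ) 820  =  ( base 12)584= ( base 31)qe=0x334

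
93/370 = 93/370 = 0.25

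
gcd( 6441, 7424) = 1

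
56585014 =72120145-15535131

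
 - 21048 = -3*7016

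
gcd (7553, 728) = 91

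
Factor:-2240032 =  - 2^5 *70001^1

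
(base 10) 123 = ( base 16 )7B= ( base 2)1111011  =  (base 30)43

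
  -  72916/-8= 9114+ 1/2 =9114.50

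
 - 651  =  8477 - 9128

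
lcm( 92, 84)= 1932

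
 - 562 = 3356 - 3918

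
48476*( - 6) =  - 290856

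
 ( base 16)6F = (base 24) 4F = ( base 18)63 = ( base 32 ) 3F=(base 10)111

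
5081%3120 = 1961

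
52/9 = 5+ 7/9 = 5.78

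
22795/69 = 22795/69 = 330.36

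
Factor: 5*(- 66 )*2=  - 2^2*3^1*5^1*11^1 = - 660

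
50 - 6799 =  - 6749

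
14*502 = 7028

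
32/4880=2/305 = 0.01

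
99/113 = 99/113 = 0.88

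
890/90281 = 890/90281  =  0.01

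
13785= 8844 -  - 4941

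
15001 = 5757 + 9244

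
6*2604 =15624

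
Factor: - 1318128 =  - 2^4 * 3^1*7^1 * 3923^1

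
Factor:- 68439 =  - 3^1 * 7^1*3259^1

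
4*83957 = 335828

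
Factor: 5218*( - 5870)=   -  30629660 = -2^2*5^1*587^1 * 2609^1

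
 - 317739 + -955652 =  - 1273391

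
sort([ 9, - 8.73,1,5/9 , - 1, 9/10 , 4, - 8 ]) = [ - 8.73 , - 8, - 1 , 5/9,9/10,1,4 , 9] 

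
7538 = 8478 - 940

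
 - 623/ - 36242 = 623/36242 = 0.02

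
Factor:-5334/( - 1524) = 7/2 = 2^( - 1)*7^1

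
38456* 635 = 24419560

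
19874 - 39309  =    -  19435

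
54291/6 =18097/2 = 9048.50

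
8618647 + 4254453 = 12873100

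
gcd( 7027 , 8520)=1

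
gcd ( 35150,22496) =1406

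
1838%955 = 883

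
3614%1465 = 684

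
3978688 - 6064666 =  - 2085978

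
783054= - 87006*( - 9)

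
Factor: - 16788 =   -  2^2 * 3^1*1399^1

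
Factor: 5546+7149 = 12695  =  5^1*2539^1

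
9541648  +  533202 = 10074850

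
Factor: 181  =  181^1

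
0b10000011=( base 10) 131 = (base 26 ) 51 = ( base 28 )4J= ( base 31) 47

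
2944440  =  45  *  65432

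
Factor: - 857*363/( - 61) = 311091/61 = 3^1*11^2*61^(-1 )*857^1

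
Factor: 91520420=2^2*5^1*71^1 * 64451^1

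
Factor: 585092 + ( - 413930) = 2^1*3^2 * 37^1 * 257^1=171162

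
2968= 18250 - 15282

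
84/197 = 84/197=0.43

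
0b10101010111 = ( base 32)1an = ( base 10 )1367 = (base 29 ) 1I4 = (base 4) 111113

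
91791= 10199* 9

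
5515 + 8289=13804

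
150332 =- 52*(-2891)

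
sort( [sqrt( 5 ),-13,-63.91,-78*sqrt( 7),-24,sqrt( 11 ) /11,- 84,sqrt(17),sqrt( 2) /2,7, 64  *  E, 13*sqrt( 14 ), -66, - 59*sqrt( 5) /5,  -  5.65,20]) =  [ - 78 * sqrt( 7 ),-84,-66, - 63.91 , -59 * sqrt( 5 )/5,-24,-13,-5.65, sqrt( 11 )/11,sqrt( 2) /2, sqrt( 5),sqrt(17 ),  7,20,13 *sqrt( 14), 64*E] 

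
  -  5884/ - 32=1471/8 = 183.88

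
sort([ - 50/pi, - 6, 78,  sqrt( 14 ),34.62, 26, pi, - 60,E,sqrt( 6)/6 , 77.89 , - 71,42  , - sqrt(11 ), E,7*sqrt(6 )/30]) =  [ - 71, -60, - 50/pi, - 6, - sqrt( 11 ), sqrt( 6) /6,7 *sqrt( 6 ) /30, E,E, pi,sqrt( 14), 26 , 34.62, 42, 77.89,  78]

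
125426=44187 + 81239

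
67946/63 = 67946/63 = 1078.51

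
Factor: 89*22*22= 43076 =2^2*11^2 *89^1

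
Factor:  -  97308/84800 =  - 2^( - 4 )*3^3*5^( - 2)*17^1 = - 459/400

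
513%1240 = 513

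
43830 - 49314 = -5484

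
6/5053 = 6/5053 = 0.00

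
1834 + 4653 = 6487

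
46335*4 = 185340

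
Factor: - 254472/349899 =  - 8/11= - 2^3*11^(-1 ) 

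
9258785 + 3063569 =12322354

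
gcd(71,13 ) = 1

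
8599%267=55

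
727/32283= 727/32283 = 0.02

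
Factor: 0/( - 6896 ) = 0^1 = 0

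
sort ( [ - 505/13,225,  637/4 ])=[- 505/13,637/4,225]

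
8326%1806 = 1102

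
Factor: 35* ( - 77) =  - 2695 = - 5^1*7^2 *11^1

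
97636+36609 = 134245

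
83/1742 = 83/1742 = 0.05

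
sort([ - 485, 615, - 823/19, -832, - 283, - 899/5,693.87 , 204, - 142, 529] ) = [ - 832, - 485, - 283, - 899/5,  -  142, - 823/19, 204, 529, 615, 693.87]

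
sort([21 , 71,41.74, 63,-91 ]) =[ - 91, 21 , 41.74, 63,71 ]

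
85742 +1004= 86746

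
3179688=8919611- 5739923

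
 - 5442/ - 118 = 2721/59 = 46.12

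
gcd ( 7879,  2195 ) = 1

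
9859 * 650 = 6408350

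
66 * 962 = 63492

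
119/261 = 119/261 = 0.46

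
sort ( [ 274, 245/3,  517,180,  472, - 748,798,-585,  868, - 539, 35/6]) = [ - 748, - 585, - 539,35/6 , 245/3,180,274 , 472,517,798,868 ]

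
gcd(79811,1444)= 1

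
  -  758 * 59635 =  -45203330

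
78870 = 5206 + 73664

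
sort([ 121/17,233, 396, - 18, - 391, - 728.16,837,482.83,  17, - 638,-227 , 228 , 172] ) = [ - 728.16, - 638, - 391, - 227 , - 18, 121/17, 17,172,228, 233 , 396, 482.83, 837] 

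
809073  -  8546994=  - 7737921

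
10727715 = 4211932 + 6515783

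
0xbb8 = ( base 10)3000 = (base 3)11010010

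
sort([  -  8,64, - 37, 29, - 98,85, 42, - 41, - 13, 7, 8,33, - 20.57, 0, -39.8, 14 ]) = [ - 98,  -  41, - 39.8,  -  37,-20.57,-13, - 8,0,7, 8,14, 29, 33,42,64,85]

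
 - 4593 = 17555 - 22148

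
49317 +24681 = 73998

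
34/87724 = 17/43862=0.00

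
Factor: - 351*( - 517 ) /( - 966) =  - 60489/322  =  - 2^( -1)*3^2*7^( - 1)*11^1*13^1*23^(  -  1)*47^1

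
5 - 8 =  - 3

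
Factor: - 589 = -19^1 * 31^1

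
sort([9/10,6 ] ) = [9/10,6 ] 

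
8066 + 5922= 13988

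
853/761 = 853/761 = 1.12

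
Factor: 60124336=2^4*401^1 *9371^1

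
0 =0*1069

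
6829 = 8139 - 1310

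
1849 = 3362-1513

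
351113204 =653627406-302514202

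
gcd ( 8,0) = 8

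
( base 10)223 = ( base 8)337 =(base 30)7D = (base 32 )6V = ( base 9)267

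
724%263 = 198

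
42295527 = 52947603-10652076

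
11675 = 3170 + 8505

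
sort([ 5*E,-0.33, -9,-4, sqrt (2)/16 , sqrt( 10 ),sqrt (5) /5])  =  [-9,  -  4, - 0.33,sqrt( 2 )/16,sqrt( 5)/5, sqrt( 10),5*E ] 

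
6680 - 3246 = 3434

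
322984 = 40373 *8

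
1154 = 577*2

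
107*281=30067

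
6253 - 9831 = - 3578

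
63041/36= 1751 + 5/36 =1751.14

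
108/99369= 12/11041 = 0.00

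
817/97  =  8 + 41/97 = 8.42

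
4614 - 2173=2441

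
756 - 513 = 243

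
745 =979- 234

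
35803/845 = 35803/845 =42.37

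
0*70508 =0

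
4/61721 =4/61721 = 0.00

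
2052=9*228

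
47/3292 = 47/3292 = 0.01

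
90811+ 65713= 156524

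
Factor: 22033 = 11^1*2003^1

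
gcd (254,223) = 1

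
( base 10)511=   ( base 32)FV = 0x1FF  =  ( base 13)304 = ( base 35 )EL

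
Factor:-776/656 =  - 97/82 = -  2^( - 1) * 41^( - 1)*97^1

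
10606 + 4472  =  15078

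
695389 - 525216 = 170173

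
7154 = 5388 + 1766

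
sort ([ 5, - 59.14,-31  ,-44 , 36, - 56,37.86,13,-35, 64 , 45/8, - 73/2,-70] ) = [ - 70,-59.14, - 56, -44,-73/2, -35, - 31,5,  45/8,  13,36, 37.86,64] 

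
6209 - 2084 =4125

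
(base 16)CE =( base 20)A6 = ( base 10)206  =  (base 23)8M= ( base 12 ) 152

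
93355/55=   18671/11 = 1697.36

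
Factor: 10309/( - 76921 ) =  - 13^1*97^( - 1) =-13/97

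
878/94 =9 + 16/47 = 9.34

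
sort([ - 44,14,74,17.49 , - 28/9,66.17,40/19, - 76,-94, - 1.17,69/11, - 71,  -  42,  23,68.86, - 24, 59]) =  [-94, - 76, - 71, - 44, - 42, - 24,-28/9, - 1.17,40/19,69/11,14 , 17.49,23,59,66.17,68.86,74]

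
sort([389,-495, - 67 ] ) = [ - 495, - 67,389]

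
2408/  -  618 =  - 4 + 32/309 = - 3.90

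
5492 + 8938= 14430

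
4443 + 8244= 12687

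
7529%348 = 221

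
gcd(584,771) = 1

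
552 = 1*552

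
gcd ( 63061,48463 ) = 1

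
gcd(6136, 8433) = 1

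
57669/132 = 436 + 39/44 = 436.89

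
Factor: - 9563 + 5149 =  - 4414 = -2^1 * 2207^1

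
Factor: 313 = 313^1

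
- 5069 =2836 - 7905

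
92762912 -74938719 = 17824193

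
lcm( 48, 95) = 4560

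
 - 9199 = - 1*9199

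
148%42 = 22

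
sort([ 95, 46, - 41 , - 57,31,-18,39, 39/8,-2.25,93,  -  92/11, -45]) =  [-57, - 45, - 41, - 18, - 92/11, - 2.25,39/8 , 31, 39,46,93,95]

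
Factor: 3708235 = 5^1*167^1*4441^1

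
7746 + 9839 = 17585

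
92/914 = 46/457 =0.10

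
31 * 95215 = 2951665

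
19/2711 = 19/2711 = 0.01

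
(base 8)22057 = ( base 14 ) 3539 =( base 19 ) 16CA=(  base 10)9263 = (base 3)110201002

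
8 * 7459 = 59672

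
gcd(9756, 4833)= 9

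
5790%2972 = 2818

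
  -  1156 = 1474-2630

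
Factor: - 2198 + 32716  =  30518= 2^1*15259^1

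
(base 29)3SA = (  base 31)3ES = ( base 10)3345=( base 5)101340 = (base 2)110100010001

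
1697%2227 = 1697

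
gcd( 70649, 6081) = 1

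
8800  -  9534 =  - 734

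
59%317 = 59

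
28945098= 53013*546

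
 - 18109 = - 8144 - 9965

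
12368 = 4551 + 7817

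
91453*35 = 3200855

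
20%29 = 20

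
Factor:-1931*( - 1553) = 1553^1*1931^1 = 2998843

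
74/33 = 74/33  =  2.24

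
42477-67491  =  -25014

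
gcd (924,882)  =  42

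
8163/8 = 1020 + 3/8 = 1020.38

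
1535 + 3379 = 4914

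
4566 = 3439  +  1127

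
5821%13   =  10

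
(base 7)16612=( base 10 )4762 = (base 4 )1022122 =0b1001010011010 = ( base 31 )4TJ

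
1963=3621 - 1658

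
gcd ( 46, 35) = 1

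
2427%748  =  183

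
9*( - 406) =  - 3654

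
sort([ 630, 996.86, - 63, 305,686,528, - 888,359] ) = [ - 888, - 63 , 305,359,528, 630,686,996.86]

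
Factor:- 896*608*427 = - 2^12 * 7^2*19^1*61^1=- 232615936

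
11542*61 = 704062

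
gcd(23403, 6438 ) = 87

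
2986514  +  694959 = 3681473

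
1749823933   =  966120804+783703129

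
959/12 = 79 + 11/12  =  79.92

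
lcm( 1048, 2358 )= 9432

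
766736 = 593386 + 173350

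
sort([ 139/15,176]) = [ 139/15,176]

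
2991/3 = 997=997.00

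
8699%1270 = 1079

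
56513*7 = 395591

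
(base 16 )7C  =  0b1111100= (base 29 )48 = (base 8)174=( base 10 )124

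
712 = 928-216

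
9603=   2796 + 6807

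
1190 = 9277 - 8087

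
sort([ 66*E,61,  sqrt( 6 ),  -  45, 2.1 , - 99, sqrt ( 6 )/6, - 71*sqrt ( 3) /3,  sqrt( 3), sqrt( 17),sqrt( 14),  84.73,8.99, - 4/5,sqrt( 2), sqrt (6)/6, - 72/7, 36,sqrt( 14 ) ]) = [ - 99, - 45, - 71*sqrt( 3)/3, - 72/7 , -4/5, sqrt(6 ) /6,sqrt (6 )/6, sqrt(2 ), sqrt( 3),2.1 , sqrt( 6 ), sqrt( 14 ),sqrt( 14 ), sqrt( 17), 8.99,36, 61,84.73 , 66*E]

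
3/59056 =3/59056 =0.00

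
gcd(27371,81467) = 1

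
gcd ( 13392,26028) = 108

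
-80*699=-55920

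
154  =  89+65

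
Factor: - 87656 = -2^3*10957^1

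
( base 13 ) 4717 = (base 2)10011100000111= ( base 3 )111201001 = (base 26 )ek7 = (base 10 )9991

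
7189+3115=10304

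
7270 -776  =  6494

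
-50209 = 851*(- 59) 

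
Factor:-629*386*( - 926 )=224827244 =2^2 * 17^1 *37^1*193^1*463^1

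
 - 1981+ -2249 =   -  4230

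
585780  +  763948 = 1349728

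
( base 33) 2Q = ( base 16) 5c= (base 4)1130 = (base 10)92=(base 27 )3b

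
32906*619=20368814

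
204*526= 107304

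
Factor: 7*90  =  2^1*3^2*5^1 * 7^1 = 630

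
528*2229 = 1176912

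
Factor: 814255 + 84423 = 2^1*11^1*40849^1 = 898678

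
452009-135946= 316063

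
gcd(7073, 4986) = 1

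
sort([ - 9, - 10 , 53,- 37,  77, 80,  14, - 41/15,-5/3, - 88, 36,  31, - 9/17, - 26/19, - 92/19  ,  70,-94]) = [ - 94, - 88,-37, - 10,-9,-92/19, - 41/15,-5/3, - 26/19, - 9/17,14, 31, 36,53, 70,77, 80] 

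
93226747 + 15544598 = 108771345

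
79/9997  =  79/9997=   0.01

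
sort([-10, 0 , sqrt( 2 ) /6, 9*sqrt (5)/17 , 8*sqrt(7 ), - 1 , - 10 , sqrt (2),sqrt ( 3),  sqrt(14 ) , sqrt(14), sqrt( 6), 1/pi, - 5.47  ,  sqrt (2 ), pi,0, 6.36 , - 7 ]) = [ - 10 , - 10,-7 ,-5.47, - 1, 0 , 0,sqrt( 2)/6, 1/pi,9*sqrt( 5) /17,sqrt( 2 ),sqrt(2),sqrt( 3) , sqrt( 6 ),pi,sqrt(14 ) , sqrt(14 ),6.36,8*sqrt( 7 )]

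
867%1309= 867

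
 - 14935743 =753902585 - 768838328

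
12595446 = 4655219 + 7940227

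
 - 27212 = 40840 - 68052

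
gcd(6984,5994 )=18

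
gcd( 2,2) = 2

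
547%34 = 3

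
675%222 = 9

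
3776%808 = 544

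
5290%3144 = 2146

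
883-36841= - 35958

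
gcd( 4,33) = 1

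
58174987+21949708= 80124695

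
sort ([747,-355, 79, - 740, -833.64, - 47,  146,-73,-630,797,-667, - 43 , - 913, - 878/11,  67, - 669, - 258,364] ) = [ - 913 ,- 833.64,- 740, - 669, - 667, - 630, - 355, - 258,- 878/11, - 73,  -  47 , - 43, 67,  79,146, 364, 747, 797]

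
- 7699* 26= - 200174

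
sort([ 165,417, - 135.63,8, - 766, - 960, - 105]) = [  -  960, - 766, - 135.63, - 105, 8,165,417] 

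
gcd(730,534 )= 2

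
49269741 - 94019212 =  - 44749471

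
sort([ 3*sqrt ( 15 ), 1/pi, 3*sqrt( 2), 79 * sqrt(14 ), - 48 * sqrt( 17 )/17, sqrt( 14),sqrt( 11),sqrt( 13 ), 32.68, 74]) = [ - 48*sqrt( 17 ) /17,1/pi,sqrt(11), sqrt( 13 ),  sqrt( 14), 3* sqrt( 2), 3*sqrt(15) , 32.68, 74, 79*sqrt(14) ]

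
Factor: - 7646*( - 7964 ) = 2^3*11^1*181^1*3823^1 = 60892744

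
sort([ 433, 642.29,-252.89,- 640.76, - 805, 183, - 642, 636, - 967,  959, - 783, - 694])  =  [  -  967, - 805, - 783, -694, - 642, - 640.76, - 252.89, 183,  433,636 , 642.29, 959 ] 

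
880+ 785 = 1665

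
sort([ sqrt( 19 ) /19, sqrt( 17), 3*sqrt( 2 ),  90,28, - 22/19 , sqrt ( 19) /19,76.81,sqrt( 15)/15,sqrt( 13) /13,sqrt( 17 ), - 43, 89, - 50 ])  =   [- 50,- 43,  -  22/19, sqrt( 19) /19,sqrt( 19) /19, sqrt( 15 )/15, sqrt(13) /13,sqrt( 17 ) , sqrt( 17 ), 3 * sqrt ( 2 ), 28 , 76.81,89 , 90]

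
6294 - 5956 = 338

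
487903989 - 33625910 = 454278079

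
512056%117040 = 43896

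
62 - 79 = -17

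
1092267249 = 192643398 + 899623851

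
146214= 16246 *9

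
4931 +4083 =9014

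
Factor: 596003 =17^1*35059^1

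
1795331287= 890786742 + 904544545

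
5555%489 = 176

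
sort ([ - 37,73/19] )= [ -37,73/19]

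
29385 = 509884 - 480499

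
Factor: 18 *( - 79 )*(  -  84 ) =119448 = 2^3 * 3^3*7^1 * 79^1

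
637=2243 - 1606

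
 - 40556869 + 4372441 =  - 36184428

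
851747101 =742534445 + 109212656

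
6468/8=808+1/2 = 808.50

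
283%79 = 46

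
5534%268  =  174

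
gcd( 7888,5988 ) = 4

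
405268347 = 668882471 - 263614124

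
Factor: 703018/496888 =2^( - 2)*7^( - 1 )*17^1  *19^( - 1)*23^1*29^1*31^1* 467^( - 1) = 351509/248444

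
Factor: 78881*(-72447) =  - 3^1 * 11^1*19^1 * 31^1*41^1*71^1* 101^1=   - 5714691807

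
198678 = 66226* 3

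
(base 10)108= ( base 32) 3c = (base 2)1101100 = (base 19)5D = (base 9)130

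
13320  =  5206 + 8114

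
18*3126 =56268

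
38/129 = 38/129 = 0.29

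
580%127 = 72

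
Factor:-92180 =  - 2^2*5^1* 11^1*419^1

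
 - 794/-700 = 1 + 47/350=1.13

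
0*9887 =0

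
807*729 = 588303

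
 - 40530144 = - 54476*744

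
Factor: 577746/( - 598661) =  - 2^1*3^3*7^( - 1 )*13^1*823^1*85523^( - 1 ) 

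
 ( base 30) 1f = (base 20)25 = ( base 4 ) 231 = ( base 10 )45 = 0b101101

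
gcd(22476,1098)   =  6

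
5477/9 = 608 + 5/9 = 608.56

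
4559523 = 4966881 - 407358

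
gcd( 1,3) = 1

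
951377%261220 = 167717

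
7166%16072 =7166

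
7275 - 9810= - 2535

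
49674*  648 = 32188752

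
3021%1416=189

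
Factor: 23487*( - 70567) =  - 3^1 *7^1*17^1 * 593^1*7829^1   =  - 1657407129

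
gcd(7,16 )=1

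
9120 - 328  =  8792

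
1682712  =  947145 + 735567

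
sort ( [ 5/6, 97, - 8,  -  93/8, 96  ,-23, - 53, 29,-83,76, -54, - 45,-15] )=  [-83, - 54,-53,-45, - 23 , - 15, - 93/8,-8, 5/6, 29, 76, 96,97 ] 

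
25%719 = 25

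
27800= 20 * 1390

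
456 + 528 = 984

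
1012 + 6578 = 7590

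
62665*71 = 4449215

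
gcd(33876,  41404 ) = 3764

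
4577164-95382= 4481782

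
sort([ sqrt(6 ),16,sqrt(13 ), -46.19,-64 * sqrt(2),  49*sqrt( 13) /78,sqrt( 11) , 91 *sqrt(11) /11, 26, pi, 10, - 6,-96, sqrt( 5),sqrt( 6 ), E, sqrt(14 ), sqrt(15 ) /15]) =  [ -96,-64*sqrt( 2),  -  46.19, - 6, sqrt(15) /15, sqrt ( 5),49*sqrt(13)/78, sqrt(6 ), sqrt( 6), E, pi, sqrt(11 ),sqrt (13 ),sqrt ( 14 ),10, 16,  26, 91*sqrt(11 )/11]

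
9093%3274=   2545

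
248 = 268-20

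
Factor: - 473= - 11^1*43^1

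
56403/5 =56403/5 = 11280.60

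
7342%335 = 307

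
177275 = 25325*7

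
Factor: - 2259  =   - 3^2*251^1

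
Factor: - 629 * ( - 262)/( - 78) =-3^(  -  1 )* 13^ (-1 ) *17^1*37^1*131^1 = - 82399/39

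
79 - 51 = 28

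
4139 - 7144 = -3005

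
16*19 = 304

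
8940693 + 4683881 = 13624574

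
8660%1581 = 755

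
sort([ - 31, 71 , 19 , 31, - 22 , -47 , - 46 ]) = [-47 , - 46, - 31, - 22,19 , 31,71 ]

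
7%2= 1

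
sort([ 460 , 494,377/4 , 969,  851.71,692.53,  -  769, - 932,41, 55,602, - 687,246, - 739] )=[ - 932, - 769,- 739, - 687,41,55,377/4,  246, 460,  494,602 , 692.53,  851.71,969 ] 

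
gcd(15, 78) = 3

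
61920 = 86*720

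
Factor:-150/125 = - 2^1*3^1*5^( - 1)=- 6/5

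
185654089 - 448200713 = -262546624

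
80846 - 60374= 20472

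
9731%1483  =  833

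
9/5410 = 9/5410 = 0.00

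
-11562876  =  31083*( - 372 )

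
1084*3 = 3252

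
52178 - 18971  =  33207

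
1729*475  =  821275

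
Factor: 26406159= 3^1*13^1*677081^1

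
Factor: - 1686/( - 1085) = 2^1*3^1*5^( - 1 )*7^( - 1)*31^( - 1 ) * 281^1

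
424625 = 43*9875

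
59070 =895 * 66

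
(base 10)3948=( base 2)111101101100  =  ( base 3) 12102020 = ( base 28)510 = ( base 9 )5366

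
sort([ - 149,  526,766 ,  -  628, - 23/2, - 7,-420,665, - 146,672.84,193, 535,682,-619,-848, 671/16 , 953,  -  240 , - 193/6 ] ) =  [ - 848, - 628, - 619, -420, - 240, - 149,  -  146,- 193/6, - 23/2, - 7, 671/16, 193,  526, 535, 665,  672.84,682, 766, 953 ]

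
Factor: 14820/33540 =19^1*43^(-1 ) =19/43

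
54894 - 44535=10359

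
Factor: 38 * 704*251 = 2^7*11^1*19^1* 251^1= 6714752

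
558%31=0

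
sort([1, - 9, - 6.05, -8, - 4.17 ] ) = [ - 9, - 8, - 6.05, - 4.17, 1]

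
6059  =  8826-2767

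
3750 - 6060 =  - 2310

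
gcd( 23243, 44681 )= 1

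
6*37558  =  225348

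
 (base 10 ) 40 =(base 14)2c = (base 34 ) 16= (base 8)50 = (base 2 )101000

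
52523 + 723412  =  775935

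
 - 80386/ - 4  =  20096 + 1/2= 20096.50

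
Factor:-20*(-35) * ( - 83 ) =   -  2^2*5^2* 7^1*83^1 = -  58100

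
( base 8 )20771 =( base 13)3C60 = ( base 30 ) 9jr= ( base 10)8697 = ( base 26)cmd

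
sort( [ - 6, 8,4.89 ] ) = [ - 6,4.89,8]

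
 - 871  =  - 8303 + 7432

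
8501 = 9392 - 891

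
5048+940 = 5988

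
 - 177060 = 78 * (  -  2270 )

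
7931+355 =8286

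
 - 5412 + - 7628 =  - 13040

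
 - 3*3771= -11313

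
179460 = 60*2991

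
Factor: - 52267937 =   -  23^1* 2272519^1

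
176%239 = 176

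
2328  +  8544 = 10872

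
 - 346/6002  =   - 173/3001 = - 0.06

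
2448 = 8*306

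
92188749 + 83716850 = 175905599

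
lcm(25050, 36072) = 901800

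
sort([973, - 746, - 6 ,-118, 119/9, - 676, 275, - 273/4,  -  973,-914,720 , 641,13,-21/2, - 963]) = [ - 973,  -  963, - 914 , - 746, - 676, - 118,-273/4, - 21/2, - 6,13, 119/9, 275,  641,720, 973]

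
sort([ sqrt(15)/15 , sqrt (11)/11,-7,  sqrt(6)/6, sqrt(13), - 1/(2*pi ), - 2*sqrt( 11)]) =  [-7,  -  2 * sqrt(11), - 1/ (2*pi),sqrt (15) /15,  sqrt( 11 )/11,sqrt( 6 ) /6,sqrt( 13)]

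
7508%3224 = 1060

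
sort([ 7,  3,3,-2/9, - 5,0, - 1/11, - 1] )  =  [- 5, - 1, - 2/9, - 1/11,0,3,3, 7]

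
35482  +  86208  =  121690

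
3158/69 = 45 + 53/69 = 45.77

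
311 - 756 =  - 445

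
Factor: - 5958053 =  - 61^1 *97673^1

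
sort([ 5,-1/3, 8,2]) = [ - 1/3,2, 5, 8]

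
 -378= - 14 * 27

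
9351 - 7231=2120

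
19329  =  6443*3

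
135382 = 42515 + 92867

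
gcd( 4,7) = 1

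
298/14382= 149/7191 = 0.02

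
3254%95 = 24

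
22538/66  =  341+16/33  =  341.48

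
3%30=3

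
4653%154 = 33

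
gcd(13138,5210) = 2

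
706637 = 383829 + 322808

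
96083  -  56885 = 39198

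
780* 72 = 56160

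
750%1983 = 750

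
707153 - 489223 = 217930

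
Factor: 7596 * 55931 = 424851876  =  2^2*3^2*211^1 * 55931^1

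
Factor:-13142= -2^1 * 6571^1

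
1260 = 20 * 63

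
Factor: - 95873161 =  - 3461^1 * 27701^1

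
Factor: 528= 2^4 * 3^1*11^1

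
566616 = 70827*8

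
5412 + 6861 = 12273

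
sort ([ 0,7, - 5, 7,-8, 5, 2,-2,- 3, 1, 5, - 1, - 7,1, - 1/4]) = [ - 8, - 7, - 5,-3, - 2,  -  1,- 1/4,0, 1, 1,2, 5, 5, 7, 7]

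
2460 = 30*82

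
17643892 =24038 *734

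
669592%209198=41998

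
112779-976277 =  - 863498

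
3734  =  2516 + 1218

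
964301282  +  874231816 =1838533098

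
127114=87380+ 39734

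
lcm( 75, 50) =150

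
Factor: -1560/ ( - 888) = 65/37 = 5^1*13^1*37^ ( - 1)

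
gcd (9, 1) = 1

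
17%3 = 2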